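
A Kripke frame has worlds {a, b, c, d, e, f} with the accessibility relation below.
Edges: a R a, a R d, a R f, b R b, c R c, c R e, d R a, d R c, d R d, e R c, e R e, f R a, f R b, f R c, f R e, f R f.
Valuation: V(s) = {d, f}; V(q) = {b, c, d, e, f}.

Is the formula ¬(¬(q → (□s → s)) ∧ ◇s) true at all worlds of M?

Yes

Let φ = ¬(¬(q → (□s → s)) ∧ ◇s). Evaluate φ at each world:
  a (successors {a, d, f}): φ is true.
  b (successors {b}): φ is true.
  c (successors {c, e}): φ is true.
  d (successors {a, c, d}): φ is true.
  e (successors {c, e}): φ is true.
  f (successors {a, b, c, e, f}): φ is true.
For instance, at f:
  At f: ¬(q → (□s → s)) ∧ ◇s is false, so ¬(¬(q → (□s → s)) ∧ ◇s) is true.
    At f: ¬(q → (□s → s)) is false, ◇s is true, so ¬(q → (□s → s)) ∧ ◇s is false.
      At f: q → (□s → s) is true, so ¬(q → (□s → s)) is false.
      At f: ◇s requires s at some successor in {a, b, c, e, f}.
        s holds at f, so ◇s is true at f.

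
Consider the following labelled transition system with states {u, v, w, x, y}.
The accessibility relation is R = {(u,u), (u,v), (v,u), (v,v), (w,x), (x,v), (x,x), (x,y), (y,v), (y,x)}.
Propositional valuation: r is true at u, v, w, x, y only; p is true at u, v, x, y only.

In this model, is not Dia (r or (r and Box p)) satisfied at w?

No

At w: Dia (r or (r and Box p)) is true, so not Dia (r or (r and Box p)) is false.
  At w: Dia (r or (r and Box p)) requires r or (r and Box p) at some successor in {x}.
    r or (r and Box p) holds at x, so Dia (r or (r and Box p)) is true at w.
      At x: r is true, r and Box p is true, so r or (r and Box p) is true.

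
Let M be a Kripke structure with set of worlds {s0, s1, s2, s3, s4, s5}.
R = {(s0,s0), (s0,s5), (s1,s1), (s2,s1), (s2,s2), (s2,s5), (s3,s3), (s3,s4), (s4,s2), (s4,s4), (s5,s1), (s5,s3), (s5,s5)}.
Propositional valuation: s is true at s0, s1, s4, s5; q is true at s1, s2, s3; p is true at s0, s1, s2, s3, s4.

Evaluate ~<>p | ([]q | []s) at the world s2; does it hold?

At s2: ~<>p is false, []q | []s is false, so ~<>p | ([]q | []s) is false.
  At s2: <>p is true, so ~<>p is false.
    At s2: <>p requires p at some successor in {s1, s2, s5}.
      p holds at s1, so <>p is true at s2.
  At s2: []q is false, []s is false, so []q | []s is false.
    At s2: []q requires q at every successor {s1, s2, s5}.
      q fails at s5, so []q is false at s2.
    At s2: []s requires s at every successor {s1, s2, s5}.
      s fails at s2, so []s is false at s2.

No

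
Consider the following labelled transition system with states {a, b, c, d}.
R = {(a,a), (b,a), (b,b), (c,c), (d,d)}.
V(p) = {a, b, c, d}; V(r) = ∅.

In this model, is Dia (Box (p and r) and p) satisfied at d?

At d: Dia (Box (p and r) and p) requires Box (p and r) and p at some successor in {d}.
  At d: Box (p and r) and p is false.
So Dia (Box (p and r) and p) is false at d.

No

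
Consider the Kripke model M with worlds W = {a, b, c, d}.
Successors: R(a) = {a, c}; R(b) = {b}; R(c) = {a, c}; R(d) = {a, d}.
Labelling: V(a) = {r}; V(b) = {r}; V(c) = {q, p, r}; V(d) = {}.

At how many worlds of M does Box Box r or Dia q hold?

Let φ = Box Box r or Dia q. Evaluate φ at each world:
  a (successors {a, c}): φ is true.
  b (successors {b}): φ is true.
  c (successors {a, c}): φ is true.
  d (successors {a, d}): φ is false.
For instance, at a:
  At a: Box Box r is true, Dia q is true, so Box Box r or Dia q is true.
    At a: Box Box r requires Box r at every successor {a, c}.
      At a: Box r is true.
      At c: Box r is true.
    So Box Box r is true at a.
    At a: Dia q requires q at some successor in {a, c}.
      q holds at c, so Dia q is true at a.
Satisfying worlds: {a, b, c}

3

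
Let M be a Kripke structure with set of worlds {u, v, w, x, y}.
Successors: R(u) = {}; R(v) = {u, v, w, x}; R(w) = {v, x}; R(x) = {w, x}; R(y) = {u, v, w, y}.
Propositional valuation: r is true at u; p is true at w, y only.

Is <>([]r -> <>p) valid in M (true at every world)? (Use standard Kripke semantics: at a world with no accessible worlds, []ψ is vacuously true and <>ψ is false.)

No

Let φ = <>([]r -> <>p). Evaluate φ at each world:
  u (successors ∅): φ is false.
  v (successors {u, v, w, x}): φ is true.
  w (successors {v, x}): φ is true.
  x (successors {w, x}): φ is true.
  y (successors {u, v, w, y}): φ is true.
Detail at u (counterexample):
  At u: no accessible worlds, so <>([]r -> <>p) is false.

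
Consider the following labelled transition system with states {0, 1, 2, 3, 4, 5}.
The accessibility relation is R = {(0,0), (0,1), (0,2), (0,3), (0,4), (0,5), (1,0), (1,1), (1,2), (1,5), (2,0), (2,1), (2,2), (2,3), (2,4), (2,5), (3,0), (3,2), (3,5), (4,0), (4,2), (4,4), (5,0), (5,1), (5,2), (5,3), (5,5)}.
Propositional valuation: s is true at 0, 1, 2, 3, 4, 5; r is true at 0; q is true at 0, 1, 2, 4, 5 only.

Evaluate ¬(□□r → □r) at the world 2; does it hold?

Recall that □ψ holds at a world iff ψ holds at every accessible world, and ◇ψ holds iff ψ holds at some accessible world.
At 2: □□r → □r is true, so ¬(□□r → □r) is false.
  At 2: □□r is false, □r is false, so □□r → □r is true.
    At 2: □□r requires □r at every successor {0, 1, 2, 3, 4, 5}.
      □r fails at 0, so □□r is false at 2.
    At 2: □r requires r at every successor {0, 1, 2, 3, 4, 5}.
      r fails at 1, so □r is false at 2.

No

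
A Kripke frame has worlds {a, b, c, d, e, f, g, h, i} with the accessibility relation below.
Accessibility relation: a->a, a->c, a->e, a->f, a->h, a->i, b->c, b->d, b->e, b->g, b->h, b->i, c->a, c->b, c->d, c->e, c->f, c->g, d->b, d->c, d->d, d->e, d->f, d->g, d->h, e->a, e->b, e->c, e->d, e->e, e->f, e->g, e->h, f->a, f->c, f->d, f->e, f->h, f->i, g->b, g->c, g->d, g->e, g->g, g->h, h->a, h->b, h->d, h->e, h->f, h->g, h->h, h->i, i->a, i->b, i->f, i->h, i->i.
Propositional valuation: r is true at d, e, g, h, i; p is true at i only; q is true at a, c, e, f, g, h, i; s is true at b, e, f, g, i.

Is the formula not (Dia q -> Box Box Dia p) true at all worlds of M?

Let φ = not (Dia q -> Box Box Dia p). Evaluate φ at each world:
  a (successors {a, c, e, f, h, i}): φ is true.
  b (successors {c, d, e, g, h, i}): φ is true.
  c (successors {a, b, d, e, f, g}): φ is true.
  d (successors {b, c, d, e, f, g, h}): φ is true.
  e (successors {a, b, c, d, e, f, g, h}): φ is true.
  f (successors {a, c, d, e, h, i}): φ is true.
  g (successors {b, c, d, e, g, h}): φ is true.
  h (successors {a, b, d, e, f, g, h, i}): φ is true.
  i (successors {a, b, f, h, i}): φ is true.
For instance, at g:
  At g: Dia q -> Box Box Dia p is false, so not (Dia q -> Box Box Dia p) is true.
    At g: Dia q is true, Box Box Dia p is false, so Dia q -> Box Box Dia p is false.
      At g: Dia q requires q at some successor in {b, c, d, e, g, h}.
        q holds at c, so Dia q is true at g.
      At g: Box Box Dia p requires Box Dia p at every successor {b, c, d, e, g, h}.
        Box Dia p fails at b, so Box Box Dia p is false at g.

Yes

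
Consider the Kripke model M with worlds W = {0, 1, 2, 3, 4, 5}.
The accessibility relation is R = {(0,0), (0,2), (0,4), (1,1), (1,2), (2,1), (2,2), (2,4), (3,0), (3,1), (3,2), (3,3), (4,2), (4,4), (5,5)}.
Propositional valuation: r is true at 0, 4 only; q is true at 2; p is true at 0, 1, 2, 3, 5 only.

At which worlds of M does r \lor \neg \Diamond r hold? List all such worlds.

0, 1, 4, 5

Let φ = r \lor \neg \Diamond r. Evaluate φ at each world:
  0 (successors {0, 2, 4}): φ is true.
  1 (successors {1, 2}): φ is true.
  2 (successors {1, 2, 4}): φ is false.
  3 (successors {0, 1, 2, 3}): φ is false.
  4 (successors {2, 4}): φ is true.
  5 (successors {5}): φ is true.
For instance, at 0:
  At 0: r is true, \neg \Diamond r is false, so r \lor \neg \Diamond r is true.
    At 0: \Diamond r is true, so \neg \Diamond r is false.
      At 0: \Diamond r requires r at some successor in {0, 2, 4}.
        r holds at 0, so \Diamond r is true at 0.
Satisfying worlds: {0, 1, 4, 5}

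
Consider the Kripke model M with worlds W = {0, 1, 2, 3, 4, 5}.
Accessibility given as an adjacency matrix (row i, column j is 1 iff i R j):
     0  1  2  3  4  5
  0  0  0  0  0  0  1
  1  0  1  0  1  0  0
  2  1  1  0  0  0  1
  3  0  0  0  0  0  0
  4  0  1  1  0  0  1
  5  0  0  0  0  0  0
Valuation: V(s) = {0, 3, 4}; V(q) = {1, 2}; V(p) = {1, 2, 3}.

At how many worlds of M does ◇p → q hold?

Recall that ◇ψ holds at a world iff ψ holds at some accessible world.
Let φ = ◇p → q. Evaluate φ at each world:
  0 (successors {5}): φ is true.
  1 (successors {1, 3}): φ is true.
  2 (successors {0, 1, 5}): φ is true.
  3 (successors ∅): φ is true.
  4 (successors {1, 2, 5}): φ is false.
  5 (successors ∅): φ is true.
For instance, at 2:
  At 2: ◇p is true, q is true, so ◇p → q is true.
    At 2: ◇p requires p at some successor in {0, 1, 5}.
      p holds at 1, so ◇p is true at 2.
Satisfying worlds: {0, 1, 2, 3, 5}

5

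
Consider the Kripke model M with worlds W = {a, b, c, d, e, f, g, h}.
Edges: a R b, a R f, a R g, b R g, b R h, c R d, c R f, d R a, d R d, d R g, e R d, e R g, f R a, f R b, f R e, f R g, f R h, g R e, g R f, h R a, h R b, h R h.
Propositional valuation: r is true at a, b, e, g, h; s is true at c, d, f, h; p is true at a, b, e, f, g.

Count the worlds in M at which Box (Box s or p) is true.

Let φ = Box (Box s or p). Evaluate φ at each world:
  a (successors {b, f, g}): φ is true.
  b (successors {g, h}): φ is false.
  c (successors {d, f}): φ is false.
  d (successors {a, d, g}): φ is false.
  e (successors {d, g}): φ is false.
  f (successors {a, b, e, g, h}): φ is false.
  g (successors {e, f}): φ is true.
  h (successors {a, b, h}): φ is false.
For instance, at h:
  At h: Box (Box s or p) requires Box s or p at every successor {a, b, h}.
    Box s or p fails at h, so Box (Box s or p) is false at h.
      At h: Box s is false, p is false, so Box s or p is false.
Satisfying worlds: {a, g}

2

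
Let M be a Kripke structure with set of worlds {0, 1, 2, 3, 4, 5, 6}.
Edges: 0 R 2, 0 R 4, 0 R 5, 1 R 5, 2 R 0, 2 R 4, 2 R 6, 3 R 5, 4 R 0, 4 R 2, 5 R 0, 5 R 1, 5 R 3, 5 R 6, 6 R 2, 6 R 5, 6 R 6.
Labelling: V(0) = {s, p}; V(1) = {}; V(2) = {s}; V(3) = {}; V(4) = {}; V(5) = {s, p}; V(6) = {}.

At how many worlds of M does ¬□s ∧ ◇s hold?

Let φ = ¬□s ∧ ◇s. Evaluate φ at each world:
  0 (successors {2, 4, 5}): φ is true.
  1 (successors {5}): φ is false.
  2 (successors {0, 4, 6}): φ is true.
  3 (successors {5}): φ is false.
  4 (successors {0, 2}): φ is false.
  5 (successors {0, 1, 3, 6}): φ is true.
  6 (successors {2, 5, 6}): φ is true.
For instance, at 5:
  At 5: ¬□s is true, ◇s is true, so ¬□s ∧ ◇s is true.
    At 5: □s is false, so ¬□s is true.
      At 5: □s requires s at every successor {0, 1, 3, 6}.
        s fails at 1, so □s is false at 5.
    At 5: ◇s requires s at some successor in {0, 1, 3, 6}.
      s holds at 0, so ◇s is true at 5.
Satisfying worlds: {0, 2, 5, 6}

4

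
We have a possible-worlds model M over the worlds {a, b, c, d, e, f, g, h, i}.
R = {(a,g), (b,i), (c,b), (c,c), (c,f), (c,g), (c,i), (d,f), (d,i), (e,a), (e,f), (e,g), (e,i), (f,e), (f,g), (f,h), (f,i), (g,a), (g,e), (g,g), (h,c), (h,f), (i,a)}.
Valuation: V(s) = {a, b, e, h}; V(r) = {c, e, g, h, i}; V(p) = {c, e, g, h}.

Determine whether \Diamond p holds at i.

Recall that \Diamond ψ holds at a world iff ψ holds at some accessible world.
At i: \Diamond p requires p at some successor in {a}.
  At a: p is false.
So \Diamond p is false at i.

No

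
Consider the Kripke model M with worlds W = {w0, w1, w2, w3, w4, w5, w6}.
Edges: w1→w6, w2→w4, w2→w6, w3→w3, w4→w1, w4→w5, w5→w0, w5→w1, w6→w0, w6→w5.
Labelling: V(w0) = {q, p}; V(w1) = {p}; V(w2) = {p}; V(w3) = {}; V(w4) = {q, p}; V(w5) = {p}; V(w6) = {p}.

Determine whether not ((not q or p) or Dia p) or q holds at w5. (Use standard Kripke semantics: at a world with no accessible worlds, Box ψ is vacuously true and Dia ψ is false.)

At w5: not ((not q or p) or Dia p) is false, q is false, so not ((not q or p) or Dia p) or q is false.
  At w5: (not q or p) or Dia p is true, so not ((not q or p) or Dia p) is false.
    At w5: not q or p is true, Dia p is true, so (not q or p) or Dia p is true.
      At w5: Dia p requires p at some successor in {w0, w1}.
        p holds at w0, so Dia p is true at w5.

No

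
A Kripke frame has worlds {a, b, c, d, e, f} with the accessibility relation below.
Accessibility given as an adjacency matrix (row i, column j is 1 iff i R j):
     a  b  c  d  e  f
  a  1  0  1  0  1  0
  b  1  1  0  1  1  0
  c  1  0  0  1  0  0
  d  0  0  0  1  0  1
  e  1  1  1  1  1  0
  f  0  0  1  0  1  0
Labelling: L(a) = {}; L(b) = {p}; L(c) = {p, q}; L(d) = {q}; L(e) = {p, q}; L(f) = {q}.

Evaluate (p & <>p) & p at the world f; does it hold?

At f: p & <>p is false, p is false, so (p & <>p) & p is false.
  At f: p is false, <>p is true, so p & <>p is false.
    At f: <>p requires p at some successor in {c, e}.
      p holds at c, so <>p is true at f.

No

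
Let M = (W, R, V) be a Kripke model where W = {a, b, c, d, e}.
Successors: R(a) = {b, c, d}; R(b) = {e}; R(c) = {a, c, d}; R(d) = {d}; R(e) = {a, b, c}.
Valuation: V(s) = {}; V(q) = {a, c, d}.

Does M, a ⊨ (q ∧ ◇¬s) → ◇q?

At a: q ∧ ◇¬s is true, ◇q is true, so (q ∧ ◇¬s) → ◇q is true.
  At a: q is true, ◇¬s is true, so q ∧ ◇¬s is true.
    At a: ◇¬s requires ¬s at some successor in {b, c, d}.
      ¬s holds at b, so ◇¬s is true at a.
  At a: ◇q requires q at some successor in {b, c, d}.
    q holds at c, so ◇q is true at a.

Yes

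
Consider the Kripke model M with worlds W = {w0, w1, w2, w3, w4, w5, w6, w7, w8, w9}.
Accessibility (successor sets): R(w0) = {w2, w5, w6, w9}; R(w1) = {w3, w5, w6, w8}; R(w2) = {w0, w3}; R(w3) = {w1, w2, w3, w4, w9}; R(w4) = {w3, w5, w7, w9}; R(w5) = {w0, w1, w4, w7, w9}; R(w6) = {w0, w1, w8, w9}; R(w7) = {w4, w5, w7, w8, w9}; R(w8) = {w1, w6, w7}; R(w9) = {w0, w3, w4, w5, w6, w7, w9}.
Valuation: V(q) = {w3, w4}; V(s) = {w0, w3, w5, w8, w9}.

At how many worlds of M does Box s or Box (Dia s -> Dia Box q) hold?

Let φ = Box s or Box (Dia s -> Dia Box q). Evaluate φ at each world:
  w0 (successors {w2, w5, w6, w9}): φ is false.
  w1 (successors {w3, w5, w6, w8}): φ is false.
  w2 (successors {w0, w3}): φ is true.
  w3 (successors {w1, w2, w3, w4, w9}): φ is false.
  w4 (successors {w3, w5, w7, w9}): φ is false.
  w5 (successors {w0, w1, w4, w7, w9}): φ is false.
  w6 (successors {w0, w1, w8, w9}): φ is false.
  w7 (successors {w4, w5, w7, w8, w9}): φ is false.
  w8 (successors {w1, w6, w7}): φ is false.
  w9 (successors {w0, w3, w4, w5, w6, w7, w9}): φ is false.
For instance, at w7:
  At w7: Box s is false, Box (Dia s -> Dia Box q) is false, so Box s or Box (Dia s -> Dia Box q) is false.
    At w7: Box s requires s at every successor {w4, w5, w7, w8, w9}.
      s fails at w4, so Box s is false at w7.
    At w7: Box (Dia s -> Dia Box q) requires Dia s -> Dia Box q at every successor {w4, w5, w7, w8, w9}.
      Dia s -> Dia Box q fails at w4, so Box (Dia s -> Dia Box q) is false at w7.
Satisfying worlds: {w2}

1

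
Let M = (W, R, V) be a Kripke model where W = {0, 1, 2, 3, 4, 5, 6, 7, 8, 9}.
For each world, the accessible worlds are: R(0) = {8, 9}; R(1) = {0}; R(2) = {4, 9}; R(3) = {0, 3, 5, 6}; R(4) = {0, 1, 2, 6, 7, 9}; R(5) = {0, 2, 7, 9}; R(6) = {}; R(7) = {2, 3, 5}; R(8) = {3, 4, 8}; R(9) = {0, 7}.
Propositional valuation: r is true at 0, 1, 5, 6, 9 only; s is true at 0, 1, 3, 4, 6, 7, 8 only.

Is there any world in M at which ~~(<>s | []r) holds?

Yes

Recall that []ψ holds at a world iff ψ holds at every accessible world, and <>ψ holds iff ψ holds at some accessible world.
Let φ = ~~(<>s | []r). Evaluate φ at each world:
  0 (successors {8, 9}): φ is true.
  1 (successors {0}): φ is true.
  2 (successors {4, 9}): φ is true.
  3 (successors {0, 3, 5, 6}): φ is true.
  4 (successors {0, 1, 2, 6, 7, 9}): φ is true.
  5 (successors {0, 2, 7, 9}): φ is true.
  6 (successors ∅): φ is true.
  7 (successors {2, 3, 5}): φ is true.
  8 (successors {3, 4, 8}): φ is true.
  9 (successors {0, 7}): φ is true.
Detail at 0 (witness):
  At 0: ~(<>s | []r) is false, so ~~(<>s | []r) is true.
    At 0: <>s | []r is true, so ~(<>s | []r) is false.
      At 0: <>s is true, []r is false, so <>s | []r is true.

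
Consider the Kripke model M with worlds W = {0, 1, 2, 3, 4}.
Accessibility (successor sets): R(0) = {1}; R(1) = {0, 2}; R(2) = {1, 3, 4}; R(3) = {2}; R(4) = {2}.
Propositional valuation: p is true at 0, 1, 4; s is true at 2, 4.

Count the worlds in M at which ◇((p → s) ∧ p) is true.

1

Let φ = ◇((p → s) ∧ p). Evaluate φ at each world:
  0 (successors {1}): φ is false.
  1 (successors {0, 2}): φ is false.
  2 (successors {1, 3, 4}): φ is true.
  3 (successors {2}): φ is false.
  4 (successors {2}): φ is false.
For instance, at 0:
  At 0: ◇((p → s) ∧ p) requires (p → s) ∧ p at some successor in {1}.
    At 1: (p → s) ∧ p is false.
  So ◇((p → s) ∧ p) is false at 0.
Satisfying worlds: {2}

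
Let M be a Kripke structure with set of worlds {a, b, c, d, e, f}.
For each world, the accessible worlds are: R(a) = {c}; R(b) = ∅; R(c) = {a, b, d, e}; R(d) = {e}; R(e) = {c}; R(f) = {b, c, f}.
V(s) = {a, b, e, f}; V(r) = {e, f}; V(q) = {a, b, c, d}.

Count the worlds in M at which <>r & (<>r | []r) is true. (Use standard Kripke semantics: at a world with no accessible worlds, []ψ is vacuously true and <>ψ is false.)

Recall that []ψ holds at a world iff ψ holds at every accessible world, and <>ψ holds iff ψ holds at some accessible world.
Let φ = <>r & (<>r | []r). Evaluate φ at each world:
  a (successors {c}): φ is false.
  b (successors ∅): φ is false.
  c (successors {a, b, d, e}): φ is true.
  d (successors {e}): φ is true.
  e (successors {c}): φ is false.
  f (successors {b, c, f}): φ is true.
For instance, at a:
  At a: <>r is false, <>r | []r is false, so <>r & (<>r | []r) is false.
    At a: <>r requires r at some successor in {c}.
      At c: r is false.
    So <>r is false at a.
    At a: <>r is false, []r is false, so <>r | []r is false.
      At a: <>r requires r at some successor in {c}.
        At c: r is false.
      So <>r is false at a.
      At a: []r requires r at every successor {c}.
        r fails at c, so []r is false at a.
Satisfying worlds: {c, d, f}

3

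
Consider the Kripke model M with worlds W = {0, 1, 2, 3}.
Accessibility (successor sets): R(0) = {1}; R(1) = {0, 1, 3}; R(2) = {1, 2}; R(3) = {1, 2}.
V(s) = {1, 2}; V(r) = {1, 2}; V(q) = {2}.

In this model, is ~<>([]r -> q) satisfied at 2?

No

At 2: <>([]r -> q) is true, so ~<>([]r -> q) is false.
  At 2: <>([]r -> q) requires []r -> q at some successor in {1, 2}.
    []r -> q holds at 1, so <>([]r -> q) is true at 2.
      At 1: []r is false, q is false, so []r -> q is true.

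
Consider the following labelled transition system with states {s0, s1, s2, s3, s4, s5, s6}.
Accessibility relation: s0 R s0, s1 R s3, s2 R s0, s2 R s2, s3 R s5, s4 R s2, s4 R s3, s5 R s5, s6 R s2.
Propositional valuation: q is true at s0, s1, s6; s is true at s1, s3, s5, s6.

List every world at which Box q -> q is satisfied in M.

s0, s1, s2, s3, s4, s5, s6

Let φ = Box q -> q. Evaluate φ at each world:
  s0 (successors {s0}): φ is true.
  s1 (successors {s3}): φ is true.
  s2 (successors {s0, s2}): φ is true.
  s3 (successors {s5}): φ is true.
  s4 (successors {s2, s3}): φ is true.
  s5 (successors {s5}): φ is true.
  s6 (successors {s2}): φ is true.
For instance, at s1:
  At s1: Box q is false, q is true, so Box q -> q is true.
    At s1: Box q requires q at every successor {s3}.
      q fails at s3, so Box q is false at s1.
Satisfying worlds: {s0, s1, s2, s3, s4, s5, s6}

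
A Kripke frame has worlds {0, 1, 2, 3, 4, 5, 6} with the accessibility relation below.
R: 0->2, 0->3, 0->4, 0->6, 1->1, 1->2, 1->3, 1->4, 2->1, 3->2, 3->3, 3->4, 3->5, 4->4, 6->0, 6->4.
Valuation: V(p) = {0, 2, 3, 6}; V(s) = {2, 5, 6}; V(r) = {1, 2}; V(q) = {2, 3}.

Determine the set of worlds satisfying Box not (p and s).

2, 4, 5, 6

Let φ = Box not (p and s). Evaluate φ at each world:
  0 (successors {2, 3, 4, 6}): φ is false.
  1 (successors {1, 2, 3, 4}): φ is false.
  2 (successors {1}): φ is true.
  3 (successors {2, 3, 4, 5}): φ is false.
  4 (successors {4}): φ is true.
  5 (successors ∅): φ is true.
  6 (successors {0, 4}): φ is true.
For instance, at 3:
  At 3: Box not (p and s) requires not (p and s) at every successor {2, 3, 4, 5}.
    not (p and s) fails at 2, so Box not (p and s) is false at 3.
Satisfying worlds: {2, 4, 5, 6}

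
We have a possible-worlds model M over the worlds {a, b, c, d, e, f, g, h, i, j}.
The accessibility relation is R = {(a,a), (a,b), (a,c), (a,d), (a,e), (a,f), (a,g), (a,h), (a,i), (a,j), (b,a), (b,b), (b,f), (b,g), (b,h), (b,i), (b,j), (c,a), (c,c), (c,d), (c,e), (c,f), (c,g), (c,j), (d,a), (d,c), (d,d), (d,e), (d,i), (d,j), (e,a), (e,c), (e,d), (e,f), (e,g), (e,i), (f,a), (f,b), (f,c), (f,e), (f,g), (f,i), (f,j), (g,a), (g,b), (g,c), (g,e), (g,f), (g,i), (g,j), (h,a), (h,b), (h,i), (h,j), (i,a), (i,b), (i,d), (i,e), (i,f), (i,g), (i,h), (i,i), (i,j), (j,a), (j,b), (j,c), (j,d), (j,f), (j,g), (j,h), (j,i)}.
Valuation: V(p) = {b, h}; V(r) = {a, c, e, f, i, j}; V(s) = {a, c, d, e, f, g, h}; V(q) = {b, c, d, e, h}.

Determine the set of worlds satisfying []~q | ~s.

Let φ = []~q | ~s. Evaluate φ at each world:
  a (successors {a, b, c, d, e, f, g, h, i, j}): φ is false.
  b (successors {a, b, f, g, h, i, j}): φ is true.
  c (successors {a, c, d, e, f, g, j}): φ is false.
  d (successors {a, c, d, e, i, j}): φ is false.
  e (successors {a, c, d, f, g, i}): φ is false.
  f (successors {a, b, c, e, g, i, j}): φ is false.
  g (successors {a, b, c, e, f, i, j}): φ is false.
  h (successors {a, b, i, j}): φ is false.
  i (successors {a, b, d, e, f, g, h, i, j}): φ is true.
  j (successors {a, b, c, d, f, g, h, i}): φ is true.
For instance, at j:
  At j: []~q is false, ~s is true, so []~q | ~s is true.
    At j: []~q requires ~q at every successor {a, b, c, d, f, g, h, i}.
      ~q fails at b, so []~q is false at j.
Satisfying worlds: {b, i, j}

b, i, j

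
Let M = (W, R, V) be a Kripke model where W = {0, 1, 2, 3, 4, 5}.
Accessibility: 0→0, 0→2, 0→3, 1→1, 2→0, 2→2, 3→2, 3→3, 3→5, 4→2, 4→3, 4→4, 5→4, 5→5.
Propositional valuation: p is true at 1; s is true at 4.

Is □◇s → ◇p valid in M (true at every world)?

Let φ = □◇s → ◇p. Evaluate φ at each world:
  0 (successors {0, 2, 3}): φ is true.
  1 (successors {1}): φ is true.
  2 (successors {0, 2}): φ is true.
  3 (successors {2, 3, 5}): φ is true.
  4 (successors {2, 3, 4}): φ is true.
  5 (successors {4, 5}): φ is false.
Detail at 5 (counterexample):
  At 5: □◇s is true, ◇p is false, so □◇s → ◇p is false.
    At 5: □◇s requires ◇s at every successor {4, 5}.
      At 4: ◇s is true.
      At 5: ◇s is true.
    So □◇s is true at 5.
    At 5: ◇p requires p at some successor in {4, 5}.
      At 4: p is false.
      At 5: p is false.
    So ◇p is false at 5.

No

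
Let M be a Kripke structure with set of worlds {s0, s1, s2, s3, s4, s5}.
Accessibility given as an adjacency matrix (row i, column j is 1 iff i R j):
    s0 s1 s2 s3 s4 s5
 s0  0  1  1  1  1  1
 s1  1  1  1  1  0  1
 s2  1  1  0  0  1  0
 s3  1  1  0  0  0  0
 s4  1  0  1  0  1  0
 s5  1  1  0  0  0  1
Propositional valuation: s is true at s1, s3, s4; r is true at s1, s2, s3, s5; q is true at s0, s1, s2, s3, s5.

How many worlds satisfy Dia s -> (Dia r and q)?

Let φ = Dia s -> (Dia r and q). Evaluate φ at each world:
  s0 (successors {s1, s2, s3, s4, s5}): φ is true.
  s1 (successors {s0, s1, s2, s3, s5}): φ is true.
  s2 (successors {s0, s1, s4}): φ is true.
  s3 (successors {s0, s1}): φ is true.
  s4 (successors {s0, s2, s4}): φ is false.
  s5 (successors {s0, s1, s5}): φ is true.
For instance, at s2:
  At s2: Dia s is true, Dia r and q is true, so Dia s -> (Dia r and q) is true.
    At s2: Dia s requires s at some successor in {s0, s1, s4}.
      s holds at s1, so Dia s is true at s2.
    At s2: Dia r is true, q is true, so Dia r and q is true.
      At s2: Dia r requires r at some successor in {s0, s1, s4}.
        r holds at s1, so Dia r is true at s2.
Satisfying worlds: {s0, s1, s2, s3, s5}

5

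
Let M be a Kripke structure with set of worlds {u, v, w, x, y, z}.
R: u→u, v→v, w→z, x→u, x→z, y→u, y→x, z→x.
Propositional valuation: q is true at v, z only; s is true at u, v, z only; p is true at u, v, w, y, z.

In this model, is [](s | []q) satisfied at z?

Recall that []ψ holds at a world iff ψ holds at every accessible world, and <>ψ holds iff ψ holds at some accessible world.
At z: [](s | []q) requires s | []q at every successor {x}.
  s | []q fails at x, so [](s | []q) is false at z.
    At x: s is false, []q is false, so s | []q is false.
      At x: []q requires q at every successor {u, z}.
        q fails at u, so []q is false at x.

No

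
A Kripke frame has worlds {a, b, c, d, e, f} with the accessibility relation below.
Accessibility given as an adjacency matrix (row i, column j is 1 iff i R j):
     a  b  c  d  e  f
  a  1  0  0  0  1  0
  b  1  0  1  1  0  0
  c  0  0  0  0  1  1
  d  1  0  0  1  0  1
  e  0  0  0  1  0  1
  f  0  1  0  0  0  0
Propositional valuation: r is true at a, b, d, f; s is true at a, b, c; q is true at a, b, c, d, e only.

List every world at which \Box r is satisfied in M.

d, e, f

Let φ = \Box r. Evaluate φ at each world:
  a (successors {a, e}): φ is false.
  b (successors {a, c, d}): φ is false.
  c (successors {e, f}): φ is false.
  d (successors {a, d, f}): φ is true.
  e (successors {d, f}): φ is true.
  f (successors {b}): φ is true.
For instance, at e:
  At e: \Box r requires r at every successor {d, f}.
    At d: r is true.
    At f: r is true.
  So \Box r is true at e.
Satisfying worlds: {d, e, f}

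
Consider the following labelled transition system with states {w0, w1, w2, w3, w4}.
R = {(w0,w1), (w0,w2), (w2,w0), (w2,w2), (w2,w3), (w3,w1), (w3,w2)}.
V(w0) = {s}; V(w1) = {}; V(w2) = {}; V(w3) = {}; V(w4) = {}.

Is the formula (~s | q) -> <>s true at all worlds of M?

Let φ = (~s | q) -> <>s. Evaluate φ at each world:
  w0 (successors {w1, w2}): φ is true.
  w1 (successors ∅): φ is false.
  w2 (successors {w0, w2, w3}): φ is true.
  w3 (successors {w1, w2}): φ is false.
  w4 (successors ∅): φ is false.
Detail at w1 (counterexample):
  At w1: ~s | q is true, <>s is false, so (~s | q) -> <>s is false.
    At w1: no accessible worlds, so <>s is false.

No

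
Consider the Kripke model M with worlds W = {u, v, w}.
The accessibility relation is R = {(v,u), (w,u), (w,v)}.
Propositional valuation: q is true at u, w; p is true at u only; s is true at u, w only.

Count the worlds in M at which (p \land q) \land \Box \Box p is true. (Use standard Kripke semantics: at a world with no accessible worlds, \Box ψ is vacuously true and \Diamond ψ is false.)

1

Let φ = (p \land q) \land \Box \Box p. Evaluate φ at each world:
  u (successors ∅): φ is true.
  v (successors {u}): φ is false.
  w (successors {u, v}): φ is false.
For instance, at v:
  At v: p \land q is false, \Box \Box p is true, so (p \land q) \land \Box \Box p is false.
    At v: \Box \Box p requires \Box p at every successor {u}.
      At u: \Box p is true.
    So \Box \Box p is true at v.
Satisfying worlds: {u}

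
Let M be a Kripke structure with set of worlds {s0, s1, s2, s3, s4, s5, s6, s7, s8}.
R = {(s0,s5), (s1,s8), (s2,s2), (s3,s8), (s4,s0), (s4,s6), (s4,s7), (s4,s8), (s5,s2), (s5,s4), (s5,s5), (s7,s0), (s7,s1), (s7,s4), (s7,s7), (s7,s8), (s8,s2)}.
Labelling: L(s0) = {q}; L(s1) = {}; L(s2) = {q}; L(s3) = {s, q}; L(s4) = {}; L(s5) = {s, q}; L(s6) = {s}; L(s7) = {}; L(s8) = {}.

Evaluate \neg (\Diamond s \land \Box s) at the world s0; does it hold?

At s0: \Diamond s \land \Box s is true, so \neg (\Diamond s \land \Box s) is false.
  At s0: \Diamond s is true, \Box s is true, so \Diamond s \land \Box s is true.
    At s0: \Diamond s requires s at some successor in {s5}.
      s holds at s5, so \Diamond s is true at s0.
    At s0: \Box s requires s at every successor {s5}.
      At s5: s is true.
    So \Box s is true at s0.

No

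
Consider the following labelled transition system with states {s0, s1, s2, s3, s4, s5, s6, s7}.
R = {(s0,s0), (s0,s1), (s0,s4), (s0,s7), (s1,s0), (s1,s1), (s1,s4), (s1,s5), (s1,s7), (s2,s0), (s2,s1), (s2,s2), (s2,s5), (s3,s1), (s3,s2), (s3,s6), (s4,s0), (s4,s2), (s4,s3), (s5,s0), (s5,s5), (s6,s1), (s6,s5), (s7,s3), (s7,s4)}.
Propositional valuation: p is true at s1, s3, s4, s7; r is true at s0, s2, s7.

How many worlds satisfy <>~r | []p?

8

Let φ = <>~r | []p. Evaluate φ at each world:
  s0 (successors {s0, s1, s4, s7}): φ is true.
  s1 (successors {s0, s1, s4, s5, s7}): φ is true.
  s2 (successors {s0, s1, s2, s5}): φ is true.
  s3 (successors {s1, s2, s6}): φ is true.
  s4 (successors {s0, s2, s3}): φ is true.
  s5 (successors {s0, s5}): φ is true.
  s6 (successors {s1, s5}): φ is true.
  s7 (successors {s3, s4}): φ is true.
For instance, at s2:
  At s2: <>~r is true, []p is false, so <>~r | []p is true.
    At s2: <>~r requires ~r at some successor in {s0, s1, s2, s5}.
      ~r holds at s1, so <>~r is true at s2.
    At s2: []p requires p at every successor {s0, s1, s2, s5}.
      p fails at s0, so []p is false at s2.
Satisfying worlds: {s0, s1, s2, s3, s4, s5, s6, s7}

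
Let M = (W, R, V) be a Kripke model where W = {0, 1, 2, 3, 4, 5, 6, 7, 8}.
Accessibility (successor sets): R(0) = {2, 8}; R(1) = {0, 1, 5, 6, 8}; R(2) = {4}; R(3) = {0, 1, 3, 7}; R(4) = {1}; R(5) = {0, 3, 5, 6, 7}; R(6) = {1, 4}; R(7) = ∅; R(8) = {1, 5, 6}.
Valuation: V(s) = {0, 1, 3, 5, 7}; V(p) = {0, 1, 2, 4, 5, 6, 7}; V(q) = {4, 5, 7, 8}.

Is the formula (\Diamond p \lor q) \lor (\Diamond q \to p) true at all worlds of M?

Let φ = (\Diamond p \lor q) \lor (\Diamond q \to p). Evaluate φ at each world:
  0 (successors {2, 8}): φ is true.
  1 (successors {0, 1, 5, 6, 8}): φ is true.
  2 (successors {4}): φ is true.
  3 (successors {0, 1, 3, 7}): φ is true.
  4 (successors {1}): φ is true.
  5 (successors {0, 3, 5, 6, 7}): φ is true.
  6 (successors {1, 4}): φ is true.
  7 (successors ∅): φ is true.
  8 (successors {1, 5, 6}): φ is true.
For instance, at 2:
  At 2: \Diamond p \lor q is true, \Diamond q \to p is true, so (\Diamond p \lor q) \lor (\Diamond q \to p) is true.
    At 2: \Diamond p is true, q is false, so \Diamond p \lor q is true.
      At 2: \Diamond p requires p at some successor in {4}.
        p holds at 4, so \Diamond p is true at 2.
    At 2: \Diamond q is true, p is true, so \Diamond q \to p is true.
      At 2: \Diamond q requires q at some successor in {4}.
        q holds at 4, so \Diamond q is true at 2.

Yes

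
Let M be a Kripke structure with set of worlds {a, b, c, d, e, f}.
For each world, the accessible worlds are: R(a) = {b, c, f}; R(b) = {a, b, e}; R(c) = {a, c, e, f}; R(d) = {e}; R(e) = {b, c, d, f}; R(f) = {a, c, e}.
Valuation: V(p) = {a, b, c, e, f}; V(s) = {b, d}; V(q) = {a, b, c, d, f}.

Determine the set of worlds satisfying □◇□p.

a, b, c, d, f

Let φ = □◇□p. Evaluate φ at each world:
  a (successors {b, c, f}): φ is true.
  b (successors {a, b, e}): φ is true.
  c (successors {a, c, e, f}): φ is true.
  d (successors {e}): φ is true.
  e (successors {b, c, d, f}): φ is false.
  f (successors {a, c, e}): φ is true.
For instance, at c:
  At c: □◇□p requires ◇□p at every successor {a, c, e, f}.
    At a: ◇□p is true.
    At c: ◇□p is true.
    At e: ◇□p is true.
    At f: ◇□p is true.
  So □◇□p is true at c.
Satisfying worlds: {a, b, c, d, f}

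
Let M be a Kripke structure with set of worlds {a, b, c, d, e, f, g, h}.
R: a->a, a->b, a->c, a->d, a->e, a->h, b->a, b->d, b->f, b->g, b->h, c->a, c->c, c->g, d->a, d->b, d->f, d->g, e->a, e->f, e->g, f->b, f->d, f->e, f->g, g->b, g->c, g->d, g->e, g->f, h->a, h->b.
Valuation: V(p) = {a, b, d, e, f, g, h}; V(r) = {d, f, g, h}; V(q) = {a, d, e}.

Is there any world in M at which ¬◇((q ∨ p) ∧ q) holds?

No

Recall that ◇ψ holds at a world iff ψ holds at some accessible world.
Let φ = ¬◇((q ∨ p) ∧ q). Evaluate φ at each world:
  a (successors {a, b, c, d, e, h}): φ is false.
  b (successors {a, d, f, g, h}): φ is false.
  c (successors {a, c, g}): φ is false.
  d (successors {a, b, f, g}): φ is false.
  e (successors {a, f, g}): φ is false.
  f (successors {b, d, e, g}): φ is false.
  g (successors {b, c, d, e, f}): φ is false.
  h (successors {a, b}): φ is false.
For instance, at c:
  At c: ◇((q ∨ p) ∧ q) is true, so ¬◇((q ∨ p) ∧ q) is false.
    At c: ◇((q ∨ p) ∧ q) requires (q ∨ p) ∧ q at some successor in {a, c, g}.
      (q ∨ p) ∧ q holds at a, so ◇((q ∨ p) ∧ q) is true at c.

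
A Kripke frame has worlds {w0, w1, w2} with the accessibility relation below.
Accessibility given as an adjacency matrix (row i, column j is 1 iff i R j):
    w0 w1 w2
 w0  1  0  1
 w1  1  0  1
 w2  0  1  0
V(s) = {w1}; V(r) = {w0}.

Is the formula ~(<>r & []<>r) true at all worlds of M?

Let φ = ~(<>r & []<>r). Evaluate φ at each world:
  w0 (successors {w0, w2}): φ is true.
  w1 (successors {w0, w2}): φ is true.
  w2 (successors {w1}): φ is true.
For instance, at w1:
  At w1: <>r & []<>r is false, so ~(<>r & []<>r) is true.
    At w1: <>r is true, []<>r is false, so <>r & []<>r is false.
      At w1: <>r requires r at some successor in {w0, w2}.
        r holds at w0, so <>r is true at w1.
      At w1: []<>r requires <>r at every successor {w0, w2}.
        <>r fails at w2, so []<>r is false at w1.

Yes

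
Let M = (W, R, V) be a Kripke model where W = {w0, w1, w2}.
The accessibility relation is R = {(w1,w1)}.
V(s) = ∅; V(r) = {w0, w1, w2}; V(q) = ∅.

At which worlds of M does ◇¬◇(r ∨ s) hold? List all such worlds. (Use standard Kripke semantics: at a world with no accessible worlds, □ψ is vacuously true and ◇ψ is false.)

none

Let φ = ◇¬◇(r ∨ s). Evaluate φ at each world:
  w0 (successors ∅): φ is false.
  w1 (successors {w1}): φ is false.
  w2 (successors ∅): φ is false.
For instance, at w1:
  At w1: ◇¬◇(r ∨ s) requires ¬◇(r ∨ s) at some successor in {w1}.
    At w1: ¬◇(r ∨ s) is false.
  So ◇¬◇(r ∨ s) is false at w1.
Satisfying worlds: none.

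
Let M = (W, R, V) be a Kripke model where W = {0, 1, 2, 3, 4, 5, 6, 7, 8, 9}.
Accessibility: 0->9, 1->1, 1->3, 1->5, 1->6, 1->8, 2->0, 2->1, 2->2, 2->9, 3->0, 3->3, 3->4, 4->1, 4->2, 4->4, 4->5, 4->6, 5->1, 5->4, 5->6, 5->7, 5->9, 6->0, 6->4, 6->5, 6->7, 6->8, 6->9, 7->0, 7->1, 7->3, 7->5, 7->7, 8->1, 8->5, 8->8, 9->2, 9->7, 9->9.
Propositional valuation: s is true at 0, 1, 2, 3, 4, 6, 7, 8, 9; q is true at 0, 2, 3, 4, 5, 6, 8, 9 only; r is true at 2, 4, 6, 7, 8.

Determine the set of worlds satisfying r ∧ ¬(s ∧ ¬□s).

2

Recall that □ψ holds at a world iff ψ holds at every accessible world, and ◇ψ holds iff ψ holds at some accessible world.
Let φ = r ∧ ¬(s ∧ ¬□s). Evaluate φ at each world:
  0 (successors {9}): φ is false.
  1 (successors {1, 3, 5, 6, 8}): φ is false.
  2 (successors {0, 1, 2, 9}): φ is true.
  3 (successors {0, 3, 4}): φ is false.
  4 (successors {1, 2, 4, 5, 6}): φ is false.
  5 (successors {1, 4, 6, 7, 9}): φ is false.
  6 (successors {0, 4, 5, 7, 8, 9}): φ is false.
  7 (successors {0, 1, 3, 5, 7}): φ is false.
  8 (successors {1, 5, 8}): φ is false.
  9 (successors {2, 7, 9}): φ is false.
For instance, at 4:
  At 4: r is true, ¬(s ∧ ¬□s) is false, so r ∧ ¬(s ∧ ¬□s) is false.
    At 4: s ∧ ¬□s is true, so ¬(s ∧ ¬□s) is false.
      At 4: s is true, ¬□s is true, so s ∧ ¬□s is true.
Satisfying worlds: {2}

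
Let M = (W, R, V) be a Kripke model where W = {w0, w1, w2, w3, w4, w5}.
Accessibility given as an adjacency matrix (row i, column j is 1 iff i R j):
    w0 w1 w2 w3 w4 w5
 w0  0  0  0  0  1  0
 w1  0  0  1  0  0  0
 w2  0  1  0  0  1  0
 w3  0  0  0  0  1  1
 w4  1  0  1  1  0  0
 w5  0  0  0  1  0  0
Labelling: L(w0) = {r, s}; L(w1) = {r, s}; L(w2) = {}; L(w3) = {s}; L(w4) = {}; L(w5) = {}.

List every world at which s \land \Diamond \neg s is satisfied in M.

w0, w1, w3

Let φ = s \land \Diamond \neg s. Evaluate φ at each world:
  w0 (successors {w4}): φ is true.
  w1 (successors {w2}): φ is true.
  w2 (successors {w1, w4}): φ is false.
  w3 (successors {w4, w5}): φ is true.
  w4 (successors {w0, w2, w3}): φ is false.
  w5 (successors {w3}): φ is false.
For instance, at w1:
  At w1: s is true, \Diamond \neg s is true, so s \land \Diamond \neg s is true.
    At w1: \Diamond \neg s requires \neg s at some successor in {w2}.
      \neg s holds at w2, so \Diamond \neg s is true at w1.
Satisfying worlds: {w0, w1, w3}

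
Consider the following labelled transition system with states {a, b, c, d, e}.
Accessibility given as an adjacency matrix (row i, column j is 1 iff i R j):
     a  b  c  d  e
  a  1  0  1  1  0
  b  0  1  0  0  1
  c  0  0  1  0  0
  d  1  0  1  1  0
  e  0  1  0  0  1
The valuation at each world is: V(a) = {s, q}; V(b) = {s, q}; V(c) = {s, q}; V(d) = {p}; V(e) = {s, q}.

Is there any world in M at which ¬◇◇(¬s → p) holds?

No

Let φ = ¬◇◇(¬s → p). Evaluate φ at each world:
  a (successors {a, c, d}): φ is false.
  b (successors {b, e}): φ is false.
  c (successors {c}): φ is false.
  d (successors {a, c, d}): φ is false.
  e (successors {b, e}): φ is false.
For instance, at e:
  At e: ◇◇(¬s → p) is true, so ¬◇◇(¬s → p) is false.
    At e: ◇◇(¬s → p) requires ◇(¬s → p) at some successor in {b, e}.
      ◇(¬s → p) holds at b, so ◇◇(¬s → p) is true at e.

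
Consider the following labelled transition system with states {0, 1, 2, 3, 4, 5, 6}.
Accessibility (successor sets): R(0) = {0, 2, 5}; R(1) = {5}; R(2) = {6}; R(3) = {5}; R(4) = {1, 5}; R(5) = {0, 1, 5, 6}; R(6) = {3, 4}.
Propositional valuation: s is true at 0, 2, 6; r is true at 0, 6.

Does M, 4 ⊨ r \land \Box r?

Recall that \Box ψ holds at a world iff ψ holds at every accessible world, and \Diamond ψ holds iff ψ holds at some accessible world.
At 4: r is false, \Box r is false, so r \land \Box r is false.
  At 4: \Box r requires r at every successor {1, 5}.
    r fails at 1, so \Box r is false at 4.

No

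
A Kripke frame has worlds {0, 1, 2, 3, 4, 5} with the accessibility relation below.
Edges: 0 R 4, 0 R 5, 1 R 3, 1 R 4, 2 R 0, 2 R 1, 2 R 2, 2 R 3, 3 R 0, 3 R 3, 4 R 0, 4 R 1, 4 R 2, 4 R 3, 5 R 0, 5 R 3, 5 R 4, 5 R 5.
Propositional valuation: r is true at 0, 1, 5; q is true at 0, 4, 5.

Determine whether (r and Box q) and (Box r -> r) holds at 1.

Recall that Box ψ holds at a world iff ψ holds at every accessible world, and Dia ψ holds iff ψ holds at some accessible world.
At 1: r and Box q is false, Box r -> r is true, so (r and Box q) and (Box r -> r) is false.
  At 1: r is true, Box q is false, so r and Box q is false.
    At 1: Box q requires q at every successor {3, 4}.
      q fails at 3, so Box q is false at 1.
  At 1: Box r is false, r is true, so Box r -> r is true.
    At 1: Box r requires r at every successor {3, 4}.
      r fails at 3, so Box r is false at 1.

No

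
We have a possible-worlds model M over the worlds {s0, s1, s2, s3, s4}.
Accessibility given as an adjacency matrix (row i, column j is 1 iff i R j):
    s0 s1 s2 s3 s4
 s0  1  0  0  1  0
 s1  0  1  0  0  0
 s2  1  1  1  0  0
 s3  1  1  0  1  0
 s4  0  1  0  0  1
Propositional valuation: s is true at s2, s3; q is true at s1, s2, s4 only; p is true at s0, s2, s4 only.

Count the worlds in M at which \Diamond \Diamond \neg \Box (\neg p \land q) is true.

Let φ = \Diamond \Diamond \neg \Box (\neg p \land q). Evaluate φ at each world:
  s0 (successors {s0, s3}): φ is true.
  s1 (successors {s1}): φ is false.
  s2 (successors {s0, s1, s2}): φ is true.
  s3 (successors {s0, s1, s3}): φ is true.
  s4 (successors {s1, s4}): φ is true.
For instance, at s4:
  At s4: \Diamond \Diamond \neg \Box (\neg p \land q) requires \Diamond \neg \Box (\neg p \land q) at some successor in {s1, s4}.
    \Diamond \neg \Box (\neg p \land q) holds at s4, so \Diamond \Diamond \neg \Box (\neg p \land q) is true at s4.
      At s4: \Diamond \neg \Box (\neg p \land q) requires \neg \Box (\neg p \land q) at some successor in {s1, s4}.
        \neg \Box (\neg p \land q) holds at s4, so \Diamond \neg \Box (\neg p \land q) is true at s4.
Satisfying worlds: {s0, s2, s3, s4}

4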